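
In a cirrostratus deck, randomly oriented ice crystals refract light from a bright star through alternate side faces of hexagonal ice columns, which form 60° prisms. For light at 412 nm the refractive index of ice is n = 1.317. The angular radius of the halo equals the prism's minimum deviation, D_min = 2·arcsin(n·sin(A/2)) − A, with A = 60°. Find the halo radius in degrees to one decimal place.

n·sin(A/2) = 1.317 × sin 30° = 1.317 × 0.5000 = 0.6585.
D_min = 2·arcsin(0.6585) − 60° = 2 × 41.186° − 60° = 22.371°.

22.4°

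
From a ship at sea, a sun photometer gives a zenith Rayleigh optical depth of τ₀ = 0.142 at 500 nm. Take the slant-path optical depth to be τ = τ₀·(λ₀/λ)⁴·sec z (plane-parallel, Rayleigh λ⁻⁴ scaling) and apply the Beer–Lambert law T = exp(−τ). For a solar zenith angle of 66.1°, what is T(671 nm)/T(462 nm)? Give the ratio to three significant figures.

1.45

Airmass: sec 66.1° = 2.4683.
τ(671 nm) = 0.142 × (500/671)⁴ × 2.4683 = 0.142 × 0.3083 × 2.4683 = 0.1081.
τ(462 nm) = 0.142 × (500/462)⁴ × 2.4683 = 0.142 × 1.3719 × 2.4683 = 0.4808.
T(671)/T(462) = exp(τ_B − τ_A) = exp(0.3728) = 1.4518.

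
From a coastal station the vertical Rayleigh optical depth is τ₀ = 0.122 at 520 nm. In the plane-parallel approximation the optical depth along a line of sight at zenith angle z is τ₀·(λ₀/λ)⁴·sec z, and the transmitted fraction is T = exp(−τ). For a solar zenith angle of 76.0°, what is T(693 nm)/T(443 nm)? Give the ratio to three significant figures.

Airmass: sec 76.0° = 4.1336.
τ(693 nm) = 0.122 × (520/693)⁴ × 4.1336 = 0.122 × 0.3170 × 4.1336 = 0.1599.
τ(443 nm) = 0.122 × (520/443)⁴ × 4.1336 = 0.122 × 1.8984 × 4.1336 = 0.9574.
T(693)/T(443) = exp(τ_B − τ_A) = exp(0.7975) = 2.2200.

2.22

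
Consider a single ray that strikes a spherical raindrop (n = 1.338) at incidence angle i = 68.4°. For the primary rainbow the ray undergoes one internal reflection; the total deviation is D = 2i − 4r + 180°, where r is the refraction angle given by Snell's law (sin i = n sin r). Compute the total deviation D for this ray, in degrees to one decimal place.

140.7°

sin r = sin 68.4° / 1.338 = 0.9298/1.338 = 0.6949; r = 44.02°.
D = 2·68.4° − 4·44.02° + 180° = 136.80° − 176.08° + 180° = 140.72°.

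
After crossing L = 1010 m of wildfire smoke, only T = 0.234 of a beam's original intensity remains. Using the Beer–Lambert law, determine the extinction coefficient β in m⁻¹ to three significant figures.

0.00144 m⁻¹

Beer–Lambert: T = exp(−βL) ⇒ β = −ln(T)/L = −ln(0.234)/1010 = 1.4524/1010 = 0.001438 m⁻¹.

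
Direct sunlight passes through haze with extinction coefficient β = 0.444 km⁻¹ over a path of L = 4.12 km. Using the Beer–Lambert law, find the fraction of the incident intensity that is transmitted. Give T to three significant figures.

τ = β·L = 0.444 × 4.12 = 1.8293.
T = exp(−1.8293) = 0.1605.

0.161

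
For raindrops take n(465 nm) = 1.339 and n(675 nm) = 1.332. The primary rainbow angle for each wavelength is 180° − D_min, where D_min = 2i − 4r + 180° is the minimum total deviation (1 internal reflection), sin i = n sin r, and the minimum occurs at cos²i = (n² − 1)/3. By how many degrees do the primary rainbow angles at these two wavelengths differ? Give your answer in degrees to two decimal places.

At 465 nm (n = 1.339): cos²i = 0.26431 → i = 59.062°, r = 39.834°, D_min = 138.786°, rainbow angle = 41.214°.
At 675 nm (n = 1.332): cos²i = 0.25807 → i = 59.469°, r = 40.290°, D_min = 137.776°, rainbow angle = 42.224°.
Angular width = |41.214° − 42.224°| = 1.010°.

1.01°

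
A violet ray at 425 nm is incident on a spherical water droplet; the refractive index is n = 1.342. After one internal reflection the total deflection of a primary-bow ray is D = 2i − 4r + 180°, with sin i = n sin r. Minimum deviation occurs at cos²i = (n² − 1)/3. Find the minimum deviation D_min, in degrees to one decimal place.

139.2°

cos²i = (1.80096 − 1)/3 = 0.26699; i = arccos(0.51671) = 58.888°.
sin r = sin 58.888°/1.342 = 0.63797; r = 39.641°.
D_min = 2·58.888° − 4·39.641° + 180° = 139.213°.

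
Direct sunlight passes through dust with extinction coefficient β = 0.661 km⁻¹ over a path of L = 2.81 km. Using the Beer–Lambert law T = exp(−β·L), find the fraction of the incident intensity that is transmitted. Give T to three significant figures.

τ = β·L = 0.661 × 2.81 = 1.8574.
T = exp(−1.8574) = 0.1561.

0.156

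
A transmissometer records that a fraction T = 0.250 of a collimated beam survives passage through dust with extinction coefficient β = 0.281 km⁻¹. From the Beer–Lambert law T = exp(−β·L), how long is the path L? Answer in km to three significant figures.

4.93 km

Beer–Lambert: T = exp(−βL) ⇒ L = −ln(T)/β = −ln(0.250)/0.281 = 1.3863/0.281 = 4.933 km.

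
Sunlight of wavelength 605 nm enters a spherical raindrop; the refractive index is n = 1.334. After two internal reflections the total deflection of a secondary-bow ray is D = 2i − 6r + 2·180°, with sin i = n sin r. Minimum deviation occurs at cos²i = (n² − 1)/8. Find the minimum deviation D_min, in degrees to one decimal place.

cos²i = (1.77956 − 1)/8 = 0.09744; i = arccos(0.31216) = 71.810°.
sin r = sin 71.810°/1.334 = 0.71217; r = 45.411°.
D_min = 2·71.810° − 6·45.411° + 360° = 231.153°.

231.2°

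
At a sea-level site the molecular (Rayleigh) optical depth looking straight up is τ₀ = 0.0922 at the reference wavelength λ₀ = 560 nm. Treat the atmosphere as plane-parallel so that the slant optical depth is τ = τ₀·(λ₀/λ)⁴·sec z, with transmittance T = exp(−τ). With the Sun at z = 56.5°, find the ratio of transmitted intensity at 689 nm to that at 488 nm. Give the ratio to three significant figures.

Airmass: sec 56.5° = 1.8118.
τ(689 nm) = 0.0922 × (560/689)⁴ × 1.8118 = 0.0922 × 0.4364 × 1.8118 = 0.0729.
τ(488 nm) = 0.0922 × (560/488)⁴ × 1.8118 = 0.0922 × 1.7341 × 1.8118 = 0.2897.
T(689)/T(488) = exp(τ_B − τ_A) = exp(0.2168) = 1.2421.

1.24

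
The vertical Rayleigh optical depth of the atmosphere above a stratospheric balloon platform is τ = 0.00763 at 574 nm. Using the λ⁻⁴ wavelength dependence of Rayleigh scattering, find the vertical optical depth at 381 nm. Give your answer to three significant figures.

τ(381 nm) = τ(574 nm) × (574/381)⁴ = 0.00763 × (1.5066)⁴ = 0.00763 × 5.1517 = 0.0393.

0.0393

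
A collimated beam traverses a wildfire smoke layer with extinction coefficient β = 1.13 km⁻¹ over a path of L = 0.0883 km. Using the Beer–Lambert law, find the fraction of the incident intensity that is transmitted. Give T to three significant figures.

0.905

τ = β·L = 1.13 × 0.0883 = 0.0998.
T = exp(−0.0998) = 0.9050.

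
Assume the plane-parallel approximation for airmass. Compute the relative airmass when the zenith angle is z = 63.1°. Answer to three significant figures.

X = sec z = 1/cos 63.1° = 1/0.4524 = 2.2103.

2.21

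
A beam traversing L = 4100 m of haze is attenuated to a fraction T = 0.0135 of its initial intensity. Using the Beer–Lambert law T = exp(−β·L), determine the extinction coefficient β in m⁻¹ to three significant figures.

Beer–Lambert: T = exp(−βL) ⇒ β = −ln(T)/L = −ln(0.0135)/4100 = 4.3051/4100 = 0.00105 m⁻¹.

0.00105 m⁻¹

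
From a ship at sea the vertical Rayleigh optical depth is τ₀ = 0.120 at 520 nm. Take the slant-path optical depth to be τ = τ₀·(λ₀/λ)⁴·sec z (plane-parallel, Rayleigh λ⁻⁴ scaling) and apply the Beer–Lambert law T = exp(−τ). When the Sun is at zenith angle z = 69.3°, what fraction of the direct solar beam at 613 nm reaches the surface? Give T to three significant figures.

sec 69.3° = 2.8291.
τ = 0.120 × (520/613)⁴ × 2.8291 = 0.120 × 0.5178 × 2.8291 = 0.1758.
T = exp(−0.1758) = 0.8388.

0.839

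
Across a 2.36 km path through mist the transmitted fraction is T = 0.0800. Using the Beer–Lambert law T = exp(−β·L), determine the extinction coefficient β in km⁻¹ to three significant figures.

Beer–Lambert: T = exp(−βL) ⇒ β = −ln(T)/L = −ln(0.0800)/2.36 = 2.5257/2.36 = 1.07 km⁻¹.

1.07 km⁻¹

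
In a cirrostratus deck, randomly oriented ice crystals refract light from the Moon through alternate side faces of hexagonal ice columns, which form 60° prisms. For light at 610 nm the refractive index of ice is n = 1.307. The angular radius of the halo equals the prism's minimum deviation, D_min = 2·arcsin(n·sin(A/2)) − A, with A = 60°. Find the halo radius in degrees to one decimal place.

21.6°

n·sin(A/2) = 1.307 × sin 30° = 1.307 × 0.5000 = 0.6535.
D_min = 2·arcsin(0.6535) − 60° = 2 × 40.806° − 60° = 21.612°.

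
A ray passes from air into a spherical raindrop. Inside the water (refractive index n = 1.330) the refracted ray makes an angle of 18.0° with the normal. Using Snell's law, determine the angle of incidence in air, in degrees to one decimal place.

Snell: sin θ_i = n · sin θ_r = 1.330 × sin 18.0° = 1.330 × 0.3090 = 0.4110.
θ_i = arcsin(0.4110) = 24.27°.

24.3°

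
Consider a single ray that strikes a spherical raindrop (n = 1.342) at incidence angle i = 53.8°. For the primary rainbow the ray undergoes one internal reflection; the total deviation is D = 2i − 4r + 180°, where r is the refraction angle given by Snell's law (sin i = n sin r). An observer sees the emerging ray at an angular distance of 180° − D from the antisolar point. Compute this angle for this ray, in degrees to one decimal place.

sin r = sin 53.8° / 1.342 = 0.8070/1.342 = 0.6013; r = 36.96°.
D = 2·53.8° − 4·36.96° + 180° = 107.60° − 147.86° + 180° = 139.74°.
Angle from antisolar point = 180° − D = 40.26°.

40.3°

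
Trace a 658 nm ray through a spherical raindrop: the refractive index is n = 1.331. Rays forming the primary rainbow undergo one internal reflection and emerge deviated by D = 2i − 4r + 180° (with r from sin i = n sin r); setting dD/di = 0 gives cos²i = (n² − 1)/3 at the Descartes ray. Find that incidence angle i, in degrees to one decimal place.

59.5°

cos²i = (1.331² − 1)/3 = (1.77156 − 1)/3 = 0.25719.
cos i = 0.50714, so i = 59.527°.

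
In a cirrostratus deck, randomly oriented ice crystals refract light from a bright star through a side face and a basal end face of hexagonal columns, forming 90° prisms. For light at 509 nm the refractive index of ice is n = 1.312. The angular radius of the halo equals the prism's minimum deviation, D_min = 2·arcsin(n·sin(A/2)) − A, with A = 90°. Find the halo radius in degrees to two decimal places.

n·sin(A/2) = 1.312 × sin 45° = 1.312 × 0.7071 = 0.9277.
D_min = 2·arcsin(0.9277) − 90° = 2 × 68.083° − 90° = 46.166°.

46.17°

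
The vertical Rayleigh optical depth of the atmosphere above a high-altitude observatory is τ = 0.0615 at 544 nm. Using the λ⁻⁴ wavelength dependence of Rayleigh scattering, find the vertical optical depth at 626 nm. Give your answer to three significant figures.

0.0351

τ(626 nm) = τ(544 nm) × (544/626)⁴ = 0.0615 × (0.8690)⁴ = 0.0615 × 0.5703 = 0.0351.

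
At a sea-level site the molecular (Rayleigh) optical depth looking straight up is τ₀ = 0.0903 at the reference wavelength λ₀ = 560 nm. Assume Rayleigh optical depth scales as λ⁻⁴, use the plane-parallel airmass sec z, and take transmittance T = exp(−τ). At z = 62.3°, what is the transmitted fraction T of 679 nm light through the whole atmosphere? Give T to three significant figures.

sec 62.3° = 2.1513.
τ = 0.0903 × (560/679)⁴ × 2.1513 = 0.0903 × 0.4627 × 2.1513 = 0.0899.
T = exp(−0.0899) = 0.9140.

0.914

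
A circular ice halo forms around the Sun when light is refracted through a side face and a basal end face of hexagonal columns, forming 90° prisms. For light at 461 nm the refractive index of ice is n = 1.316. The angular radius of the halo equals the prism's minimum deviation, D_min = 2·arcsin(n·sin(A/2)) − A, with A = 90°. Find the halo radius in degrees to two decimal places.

47.04°

n·sin(A/2) = 1.316 × sin 45° = 1.316 × 0.7071 = 0.9306.
D_min = 2·arcsin(0.9306) − 90° = 2 × 68.521° − 90° = 47.042°.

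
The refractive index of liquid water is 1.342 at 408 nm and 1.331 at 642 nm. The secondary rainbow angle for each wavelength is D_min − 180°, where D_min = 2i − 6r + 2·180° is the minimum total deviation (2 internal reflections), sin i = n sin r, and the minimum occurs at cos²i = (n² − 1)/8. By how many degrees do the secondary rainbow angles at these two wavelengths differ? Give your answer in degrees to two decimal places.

2.86°

At 408 nm (n = 1.342): cos²i = 0.10012 → i = 71.554°, r = 44.981°, D_min = 233.222°, rainbow angle = 53.222°.
At 642 nm (n = 1.331): cos²i = 0.09645 → i = 71.907°, r = 45.575°, D_min = 230.365°, rainbow angle = 50.365°.
Angular width = |53.222° − 50.365°| = 2.857°.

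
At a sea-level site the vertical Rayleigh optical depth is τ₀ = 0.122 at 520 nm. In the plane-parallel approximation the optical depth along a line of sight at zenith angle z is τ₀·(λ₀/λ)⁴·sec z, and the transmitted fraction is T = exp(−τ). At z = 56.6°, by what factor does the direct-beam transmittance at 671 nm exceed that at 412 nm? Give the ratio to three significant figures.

Airmass: sec 56.6° = 1.8166.
τ(671 nm) = 0.122 × (520/671)⁴ × 1.8166 = 0.122 × 0.3607 × 1.8166 = 0.0799.
τ(412 nm) = 0.122 × (520/412)⁴ × 1.8166 = 0.122 × 2.5376 × 1.8166 = 0.5624.
T(671)/T(412) = exp(τ_B − τ_A) = exp(0.4825) = 1.6201.

1.62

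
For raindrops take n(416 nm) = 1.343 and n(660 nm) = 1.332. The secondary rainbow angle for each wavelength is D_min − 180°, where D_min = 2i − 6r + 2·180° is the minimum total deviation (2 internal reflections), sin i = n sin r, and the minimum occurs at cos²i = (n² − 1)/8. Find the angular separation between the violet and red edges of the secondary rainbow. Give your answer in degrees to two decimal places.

2.85°

At 416 nm (n = 1.343): cos²i = 0.10046 → i = 71.522°, r = 44.928°, D_min = 233.478°, rainbow angle = 53.478°.
At 660 nm (n = 1.332): cos²i = 0.09678 → i = 71.875°, r = 45.520°, D_min = 230.628°, rainbow angle = 50.628°.
Angular width = |53.478° − 50.628°| = 2.849°.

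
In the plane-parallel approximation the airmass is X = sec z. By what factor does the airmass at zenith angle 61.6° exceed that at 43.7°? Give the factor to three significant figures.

1.52

X(61.6°)/X(43.7°) = sec 61.6° / sec 43.7° = cos 43.7° / cos 61.6° = 0.7230/0.4756 = 1.5200.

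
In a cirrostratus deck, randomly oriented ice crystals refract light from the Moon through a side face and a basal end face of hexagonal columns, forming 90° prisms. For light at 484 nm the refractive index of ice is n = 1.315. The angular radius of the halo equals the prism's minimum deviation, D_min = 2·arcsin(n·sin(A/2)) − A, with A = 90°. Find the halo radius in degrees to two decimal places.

46.82°

n·sin(A/2) = 1.315 × sin 45° = 1.315 × 0.7071 = 0.9298.
D_min = 2·arcsin(0.9298) − 90° = 2 × 68.411° − 90° = 46.821°.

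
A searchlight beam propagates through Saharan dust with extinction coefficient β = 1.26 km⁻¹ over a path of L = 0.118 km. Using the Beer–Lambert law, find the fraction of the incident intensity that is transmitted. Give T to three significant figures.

τ = β·L = 1.26 × 0.118 = 0.1487.
T = exp(−0.1487) = 0.8618.

0.862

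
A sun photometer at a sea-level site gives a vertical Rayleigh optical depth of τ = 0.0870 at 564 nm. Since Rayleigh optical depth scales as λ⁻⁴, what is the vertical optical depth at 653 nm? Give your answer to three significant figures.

τ(653 nm) = τ(564 nm) × (564/653)⁴ = 0.0870 × (0.8637)⁴ = 0.0870 × 0.5565 = 0.0484.

0.0484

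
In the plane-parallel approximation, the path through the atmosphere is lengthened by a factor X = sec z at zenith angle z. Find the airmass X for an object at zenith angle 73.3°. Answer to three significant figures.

3.48

X = sec z = 1/cos 73.3° = 1/0.2874 = 3.4799.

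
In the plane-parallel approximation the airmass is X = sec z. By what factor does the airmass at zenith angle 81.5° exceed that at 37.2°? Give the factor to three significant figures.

X(81.5°)/X(37.2°) = sec 81.5° / sec 37.2° = cos 37.2° / cos 81.5° = 0.7965/0.1478 = 5.3889.

5.39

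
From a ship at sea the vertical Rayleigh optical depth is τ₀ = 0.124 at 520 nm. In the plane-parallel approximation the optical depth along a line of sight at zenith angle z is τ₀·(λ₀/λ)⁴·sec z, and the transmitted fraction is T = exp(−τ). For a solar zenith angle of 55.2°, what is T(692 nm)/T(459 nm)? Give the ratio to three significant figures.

Airmass: sec 55.2° = 1.7522.
τ(692 nm) = 0.124 × (520/692)⁴ × 1.7522 = 0.124 × 0.3189 × 1.7522 = 0.0693.
τ(459 nm) = 0.124 × (520/459)⁴ × 1.7522 = 0.124 × 1.6473 × 1.7522 = 0.3579.
T(692)/T(459) = exp(τ_B − τ_A) = exp(0.2886) = 1.3346.

1.33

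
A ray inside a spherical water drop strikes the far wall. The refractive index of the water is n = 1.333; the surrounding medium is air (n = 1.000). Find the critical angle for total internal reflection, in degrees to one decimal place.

48.6°

sin θ_c = n_air / n = 1.000 / 1.333 = 0.7502.
θ_c = arcsin(0.7502) = 48.61°.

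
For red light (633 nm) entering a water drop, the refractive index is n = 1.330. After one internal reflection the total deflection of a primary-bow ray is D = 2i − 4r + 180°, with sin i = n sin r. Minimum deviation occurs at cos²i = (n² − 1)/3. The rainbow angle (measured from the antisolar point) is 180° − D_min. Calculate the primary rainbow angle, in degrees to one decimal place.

42.5°

cos²i = (1.76890 − 1)/3 = 0.25630; i = arccos(0.50626) = 59.585°.
sin r = sin 59.585°/1.330 = 0.64841; r = 40.422°.
D_min = 2·59.585° − 4·40.422° + 180° = 137.484°.
Rainbow angle = 180° − D_min = 42.516°.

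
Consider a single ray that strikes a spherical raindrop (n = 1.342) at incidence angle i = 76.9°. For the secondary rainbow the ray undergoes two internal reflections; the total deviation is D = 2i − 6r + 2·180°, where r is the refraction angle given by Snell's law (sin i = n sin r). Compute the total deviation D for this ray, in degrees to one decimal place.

234.6°

sin r = sin 76.9° / 1.342 = 0.9740/1.342 = 0.7258; r = 46.53°.
D = 2·76.9° − 6·46.53° + 2·180° = 153.80° − 279.19° + 360° = 234.61°.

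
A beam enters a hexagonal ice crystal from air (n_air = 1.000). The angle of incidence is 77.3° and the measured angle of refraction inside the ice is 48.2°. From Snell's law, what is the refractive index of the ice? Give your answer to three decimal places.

1.309

n = sin θ_i / sin θ_r = sin 77.3° / sin 48.2° = 0.9755 / 0.7455 = 1.3086.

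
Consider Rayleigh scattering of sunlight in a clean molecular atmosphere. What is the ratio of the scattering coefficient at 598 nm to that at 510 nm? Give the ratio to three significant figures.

Rayleigh scattering ∝ λ⁻⁴, so the ratio of coefficients is the inverse fourth power of the wavelength ratio.
σ(598)/σ(510) = (510/598)⁴ = (0.8528)⁴ = 0.529.

0.529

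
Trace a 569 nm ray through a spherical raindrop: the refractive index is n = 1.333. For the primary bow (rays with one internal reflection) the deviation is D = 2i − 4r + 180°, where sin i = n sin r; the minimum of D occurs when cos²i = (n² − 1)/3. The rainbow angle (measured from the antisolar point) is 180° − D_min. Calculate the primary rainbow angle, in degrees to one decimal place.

42.1°

cos²i = (1.77689 − 1)/3 = 0.25896; i = arccos(0.50888) = 59.410°.
sin r = sin 59.410°/1.333 = 0.64579; r = 40.225°.
D_min = 2·59.410° − 4·40.225° + 180° = 137.922°.
Rainbow angle = 180° − D_min = 42.078°.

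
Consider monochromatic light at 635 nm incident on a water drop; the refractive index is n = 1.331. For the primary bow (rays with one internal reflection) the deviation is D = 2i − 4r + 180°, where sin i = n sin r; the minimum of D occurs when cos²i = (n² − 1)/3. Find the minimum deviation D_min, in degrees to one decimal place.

cos²i = (1.77156 − 1)/3 = 0.25719; i = arccos(0.50714) = 59.527°.
sin r = sin 59.527°/1.331 = 0.64753; r = 40.356°.
D_min = 2·59.527° − 4·40.356° + 180° = 137.630°.

137.6°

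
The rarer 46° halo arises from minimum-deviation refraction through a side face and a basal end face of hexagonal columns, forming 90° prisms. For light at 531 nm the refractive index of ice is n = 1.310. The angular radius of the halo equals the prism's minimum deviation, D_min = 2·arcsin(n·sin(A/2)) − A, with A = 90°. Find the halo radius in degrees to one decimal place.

45.7°

n·sin(A/2) = 1.310 × sin 45° = 1.310 × 0.7071 = 0.9263.
D_min = 2·arcsin(0.9263) − 90° = 2 × 67.867° − 90° = 45.733°.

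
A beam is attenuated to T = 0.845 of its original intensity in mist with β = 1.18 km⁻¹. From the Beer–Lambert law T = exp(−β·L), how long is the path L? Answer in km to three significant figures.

0.143 km

Beer–Lambert: T = exp(−βL) ⇒ L = −ln(T)/β = −ln(0.845)/1.18 = 0.1684/1.18 = 0.1427 km.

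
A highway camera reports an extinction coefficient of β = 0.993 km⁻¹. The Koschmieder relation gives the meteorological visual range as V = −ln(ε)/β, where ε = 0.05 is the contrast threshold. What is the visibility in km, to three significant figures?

3.02 km

V = −ln(0.05) / 0.993 = 2.996 / 0.993 = 3.0169 km.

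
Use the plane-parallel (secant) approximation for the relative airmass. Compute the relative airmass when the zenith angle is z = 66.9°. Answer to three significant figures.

X = sec z = 1/cos 66.9° = 1/0.3923 = 2.5488.

2.55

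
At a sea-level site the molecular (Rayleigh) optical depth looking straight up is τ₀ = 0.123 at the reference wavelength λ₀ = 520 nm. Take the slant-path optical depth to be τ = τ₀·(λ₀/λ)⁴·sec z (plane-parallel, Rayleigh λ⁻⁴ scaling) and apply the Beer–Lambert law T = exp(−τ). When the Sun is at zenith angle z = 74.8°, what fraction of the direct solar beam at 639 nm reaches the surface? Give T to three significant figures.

sec 74.8° = 3.8140.
τ = 0.123 × (520/639)⁴ × 3.8140 = 0.123 × 0.4385 × 3.8140 = 0.2057.
T = exp(−0.2057) = 0.8141.

0.814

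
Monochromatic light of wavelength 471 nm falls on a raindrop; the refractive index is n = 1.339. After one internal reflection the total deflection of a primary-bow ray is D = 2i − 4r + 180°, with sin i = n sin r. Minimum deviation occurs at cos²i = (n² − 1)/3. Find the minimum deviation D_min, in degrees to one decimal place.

cos²i = (1.79292 − 1)/3 = 0.26431; i = arccos(0.51411) = 59.062°.
sin r = sin 59.062°/1.339 = 0.64057; r = 39.834°.
D_min = 2·59.062° − 4·39.834° + 180° = 138.786°.

138.8°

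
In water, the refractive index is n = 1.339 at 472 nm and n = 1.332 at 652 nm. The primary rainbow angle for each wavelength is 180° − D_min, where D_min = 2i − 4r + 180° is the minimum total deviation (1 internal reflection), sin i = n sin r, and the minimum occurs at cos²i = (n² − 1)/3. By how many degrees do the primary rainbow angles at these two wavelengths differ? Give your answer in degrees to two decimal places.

1.01°

At 472 nm (n = 1.339): cos²i = 0.26431 → i = 59.062°, r = 39.834°, D_min = 138.786°, rainbow angle = 41.214°.
At 652 nm (n = 1.332): cos²i = 0.25807 → i = 59.469°, r = 40.290°, D_min = 137.776°, rainbow angle = 42.224°.
Angular width = |41.214° − 42.224°| = 1.010°.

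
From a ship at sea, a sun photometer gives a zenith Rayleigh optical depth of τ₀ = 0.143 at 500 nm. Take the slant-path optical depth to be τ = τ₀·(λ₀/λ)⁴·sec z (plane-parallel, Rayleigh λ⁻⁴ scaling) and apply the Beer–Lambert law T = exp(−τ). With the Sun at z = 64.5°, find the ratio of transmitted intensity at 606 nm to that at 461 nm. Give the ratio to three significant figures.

1.36

Airmass: sec 64.5° = 2.3228.
τ(606 nm) = 0.143 × (500/606)⁴ × 2.3228 = 0.143 × 0.4634 × 2.3228 = 0.1539.
τ(461 nm) = 0.143 × (500/461)⁴ × 2.3228 = 0.143 × 1.3838 × 2.3228 = 0.4597.
T(606)/T(461) = exp(τ_B − τ_A) = exp(0.3057) = 1.3576.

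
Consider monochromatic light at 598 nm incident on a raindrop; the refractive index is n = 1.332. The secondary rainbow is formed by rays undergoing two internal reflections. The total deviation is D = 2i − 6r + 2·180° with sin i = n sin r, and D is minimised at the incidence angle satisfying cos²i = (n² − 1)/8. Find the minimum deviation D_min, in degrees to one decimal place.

cos²i = (1.77422 − 1)/8 = 0.09678; i = arccos(0.31109) = 71.875°.
sin r = sin 71.875°/1.332 = 0.71350; r = 45.520°.
D_min = 2·71.875° − 6·45.520° + 360° = 230.628°.

230.6°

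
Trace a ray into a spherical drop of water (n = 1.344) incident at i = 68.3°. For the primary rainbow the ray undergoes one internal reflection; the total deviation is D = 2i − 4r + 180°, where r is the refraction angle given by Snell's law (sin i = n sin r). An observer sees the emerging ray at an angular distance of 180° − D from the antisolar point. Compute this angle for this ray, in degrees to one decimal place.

sin r = sin 68.3° / 1.344 = 0.9291/1.344 = 0.6913; r = 43.73°.
D = 2·68.3° − 4·43.73° + 180° = 136.60° − 174.94° + 180° = 141.66°.
Angle from antisolar point = 180° − D = 38.34°.

38.3°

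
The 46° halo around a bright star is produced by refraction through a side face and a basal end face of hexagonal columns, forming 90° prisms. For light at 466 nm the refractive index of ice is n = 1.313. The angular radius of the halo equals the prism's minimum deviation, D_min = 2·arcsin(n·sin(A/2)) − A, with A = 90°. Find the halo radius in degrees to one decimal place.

46.4°

n·sin(A/2) = 1.313 × sin 45° = 1.313 × 0.7071 = 0.9284.
D_min = 2·arcsin(0.9284) − 90° = 2 × 68.192° − 90° = 46.383°.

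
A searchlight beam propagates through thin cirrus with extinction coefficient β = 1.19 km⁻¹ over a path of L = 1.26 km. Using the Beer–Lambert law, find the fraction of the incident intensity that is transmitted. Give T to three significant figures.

0.223

τ = β·L = 1.19 × 1.26 = 1.4994.
T = exp(−1.4994) = 0.2233.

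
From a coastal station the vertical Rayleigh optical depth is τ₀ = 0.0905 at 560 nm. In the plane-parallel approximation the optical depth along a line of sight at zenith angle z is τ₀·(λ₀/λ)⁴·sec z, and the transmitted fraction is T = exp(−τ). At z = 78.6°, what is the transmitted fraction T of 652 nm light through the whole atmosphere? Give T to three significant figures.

0.779

sec 78.6° = 5.0593.
τ = 0.0905 × (560/652)⁴ × 5.0593 = 0.0905 × 0.5442 × 5.0593 = 0.2492.
T = exp(−0.2492) = 0.7794.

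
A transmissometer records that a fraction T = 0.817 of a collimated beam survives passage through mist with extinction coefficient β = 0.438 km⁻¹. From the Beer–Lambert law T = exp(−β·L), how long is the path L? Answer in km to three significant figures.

0.461 km

Beer–Lambert: T = exp(−βL) ⇒ L = −ln(T)/β = −ln(0.817)/0.438 = 0.2021/0.438 = 0.4615 km.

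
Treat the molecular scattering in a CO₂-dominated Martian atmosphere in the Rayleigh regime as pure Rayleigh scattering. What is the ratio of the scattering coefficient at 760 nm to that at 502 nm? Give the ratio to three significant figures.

0.190

Rayleigh scattering ∝ λ⁻⁴, so the ratio of coefficients is the inverse fourth power of the wavelength ratio.
σ(760)/σ(502) = (502/760)⁴ = (0.6605)⁴ = 0.1904.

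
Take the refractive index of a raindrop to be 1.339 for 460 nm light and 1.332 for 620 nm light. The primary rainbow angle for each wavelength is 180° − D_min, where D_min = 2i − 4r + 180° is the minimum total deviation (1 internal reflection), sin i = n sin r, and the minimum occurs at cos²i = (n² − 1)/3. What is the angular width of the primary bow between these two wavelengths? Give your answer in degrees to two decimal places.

1.01°

At 460 nm (n = 1.339): cos²i = 0.26431 → i = 59.062°, r = 39.834°, D_min = 138.786°, rainbow angle = 41.214°.
At 620 nm (n = 1.332): cos²i = 0.25807 → i = 59.469°, r = 40.290°, D_min = 137.776°, rainbow angle = 42.224°.
Angular width = |41.214° − 42.224°| = 1.010°.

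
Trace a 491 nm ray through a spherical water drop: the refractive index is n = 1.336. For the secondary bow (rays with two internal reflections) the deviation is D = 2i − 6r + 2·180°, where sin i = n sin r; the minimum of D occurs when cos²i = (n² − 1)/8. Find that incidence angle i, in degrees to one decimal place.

cos²i = (1.336² − 1)/8 = (1.78490 − 1)/8 = 0.09811.
cos i = 0.31323, so i = 71.746°.

71.7°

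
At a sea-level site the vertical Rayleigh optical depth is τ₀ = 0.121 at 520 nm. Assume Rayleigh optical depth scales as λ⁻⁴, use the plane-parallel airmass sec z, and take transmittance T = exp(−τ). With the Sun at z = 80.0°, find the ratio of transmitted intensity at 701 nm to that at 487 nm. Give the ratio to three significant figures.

Airmass: sec 80.0° = 5.7588.
τ(701 nm) = 0.121 × (520/701)⁴ × 5.7588 = 0.121 × 0.3028 × 5.7588 = 0.2110.
τ(487 nm) = 0.121 × (520/487)⁴ × 5.7588 = 0.121 × 1.2999 × 5.7588 = 0.9058.
T(701)/T(487) = exp(τ_B − τ_A) = exp(0.6948) = 2.0033.

2.00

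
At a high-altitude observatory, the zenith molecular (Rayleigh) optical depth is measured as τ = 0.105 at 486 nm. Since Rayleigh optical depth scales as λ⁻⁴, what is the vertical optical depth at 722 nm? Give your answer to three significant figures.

τ(722 nm) = τ(486 nm) × (486/722)⁴ = 0.105 × (0.6731)⁴ = 0.105 × 0.2053 = 0.0216.

0.0216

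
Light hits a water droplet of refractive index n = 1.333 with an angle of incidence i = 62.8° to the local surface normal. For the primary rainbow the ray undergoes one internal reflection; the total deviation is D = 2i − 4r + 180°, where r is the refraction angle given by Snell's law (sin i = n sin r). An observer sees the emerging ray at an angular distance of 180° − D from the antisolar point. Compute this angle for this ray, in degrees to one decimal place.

sin r = sin 62.8° / 1.333 = 0.8894/1.333 = 0.6672; r = 41.85°.
D = 2·62.8° − 4·41.85° + 180° = 125.60° − 167.41° + 180° = 138.19°.
Angle from antisolar point = 180° − D = 41.81°.

41.8°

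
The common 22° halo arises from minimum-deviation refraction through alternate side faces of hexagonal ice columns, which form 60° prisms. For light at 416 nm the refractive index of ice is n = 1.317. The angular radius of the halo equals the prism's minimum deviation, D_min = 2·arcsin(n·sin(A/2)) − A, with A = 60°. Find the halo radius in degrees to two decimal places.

22.37°

n·sin(A/2) = 1.317 × sin 30° = 1.317 × 0.5000 = 0.6585.
D_min = 2·arcsin(0.6585) − 60° = 2 × 41.186° − 60° = 22.371°.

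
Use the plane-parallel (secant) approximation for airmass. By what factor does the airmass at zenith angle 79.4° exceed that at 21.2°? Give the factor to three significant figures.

5.07

X(79.4°)/X(21.2°) = sec 79.4° / sec 21.2° = cos 21.2° / cos 79.4° = 0.9323/0.1840 = 5.0683.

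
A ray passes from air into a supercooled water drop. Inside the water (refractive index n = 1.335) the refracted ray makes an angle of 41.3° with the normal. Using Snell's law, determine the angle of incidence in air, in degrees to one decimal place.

Snell: sin θ_i = n · sin θ_r = 1.335 × sin 41.3° = 1.335 × 0.6600 = 0.8811.
θ_i = arcsin(0.8811) = 61.78°.

61.8°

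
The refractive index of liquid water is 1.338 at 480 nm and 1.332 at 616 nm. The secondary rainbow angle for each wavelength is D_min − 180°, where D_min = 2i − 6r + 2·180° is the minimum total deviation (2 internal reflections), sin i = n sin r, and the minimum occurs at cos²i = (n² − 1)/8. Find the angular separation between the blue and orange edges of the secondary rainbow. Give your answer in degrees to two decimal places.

At 480 nm (n = 1.338): cos²i = 0.09878 → i = 71.682°, r = 45.195°, D_min = 232.193°, rainbow angle = 52.193°.
At 616 nm (n = 1.332): cos²i = 0.09678 → i = 71.875°, r = 45.520°, D_min = 230.628°, rainbow angle = 50.628°.
Angular width = |52.193° − 50.628°| = 1.564°.

1.56°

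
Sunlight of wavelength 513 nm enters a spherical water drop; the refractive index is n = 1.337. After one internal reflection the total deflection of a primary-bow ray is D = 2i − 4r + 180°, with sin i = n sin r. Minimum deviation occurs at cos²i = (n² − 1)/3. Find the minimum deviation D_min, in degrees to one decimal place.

138.5°

cos²i = (1.78757 − 1)/3 = 0.26252; i = arccos(0.51237) = 59.178°.
sin r = sin 59.178°/1.337 = 0.64231; r = 39.964°.
D_min = 2·59.178° − 4·39.964° + 180° = 138.500°.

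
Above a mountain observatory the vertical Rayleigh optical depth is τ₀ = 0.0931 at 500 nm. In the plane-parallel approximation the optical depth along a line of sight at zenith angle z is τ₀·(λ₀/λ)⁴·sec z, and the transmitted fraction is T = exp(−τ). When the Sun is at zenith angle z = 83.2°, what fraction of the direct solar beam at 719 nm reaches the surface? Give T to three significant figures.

0.832

sec 83.2° = 8.4457.
τ = 0.0931 × (500/719)⁴ × 8.4457 = 0.0931 × 0.2339 × 8.4457 = 0.1839.
T = exp(−0.1839) = 0.8320.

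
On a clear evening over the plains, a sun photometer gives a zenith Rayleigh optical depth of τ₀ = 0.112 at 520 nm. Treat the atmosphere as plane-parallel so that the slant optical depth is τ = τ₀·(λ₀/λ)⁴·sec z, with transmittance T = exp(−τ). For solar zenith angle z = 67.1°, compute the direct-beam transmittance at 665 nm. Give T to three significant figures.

0.898

sec 67.1° = 2.5699.
τ = 0.112 × (520/665)⁴ × 2.5699 = 0.112 × 0.3739 × 2.5699 = 0.1076.
T = exp(−0.1076) = 0.8980.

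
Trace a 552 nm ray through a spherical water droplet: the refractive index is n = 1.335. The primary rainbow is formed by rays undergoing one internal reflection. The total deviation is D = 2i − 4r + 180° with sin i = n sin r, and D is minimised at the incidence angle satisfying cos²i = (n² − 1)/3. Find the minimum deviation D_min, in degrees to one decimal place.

138.2°

cos²i = (1.78222 − 1)/3 = 0.26074; i = arccos(0.51063) = 59.294°.
sin r = sin 59.294°/1.335 = 0.64405; r = 40.094°.
D_min = 2·59.294° − 4·40.094° + 180° = 138.212°.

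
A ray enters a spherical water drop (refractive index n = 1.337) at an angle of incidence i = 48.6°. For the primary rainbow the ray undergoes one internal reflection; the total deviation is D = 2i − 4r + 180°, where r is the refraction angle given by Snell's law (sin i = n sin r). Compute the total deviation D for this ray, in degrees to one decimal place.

sin r = sin 48.6° / 1.337 = 0.7501/1.337 = 0.5610; r = 34.13°.
D = 2·48.6° − 4·34.13° + 180° = 97.20° − 136.51° + 180° = 140.69°.

140.7°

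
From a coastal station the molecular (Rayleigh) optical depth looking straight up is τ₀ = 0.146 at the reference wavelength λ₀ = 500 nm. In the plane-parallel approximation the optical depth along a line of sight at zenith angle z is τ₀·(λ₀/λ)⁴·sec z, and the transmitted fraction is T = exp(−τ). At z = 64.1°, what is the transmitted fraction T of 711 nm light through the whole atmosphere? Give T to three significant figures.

0.922

sec 64.1° = 2.2894.
τ = 0.146 × (500/711)⁴ × 2.2894 = 0.146 × 0.2446 × 2.2894 = 0.0817.
T = exp(−0.0817) = 0.9215.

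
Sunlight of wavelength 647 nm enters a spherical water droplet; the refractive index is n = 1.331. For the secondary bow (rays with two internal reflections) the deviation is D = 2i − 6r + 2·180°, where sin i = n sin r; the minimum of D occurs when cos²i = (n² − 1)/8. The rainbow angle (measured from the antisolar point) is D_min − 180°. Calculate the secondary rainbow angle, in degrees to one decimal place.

50.4°

cos²i = (1.77156 − 1)/8 = 0.09645; i = arccos(0.31056) = 71.907°.
sin r = sin 71.907°/1.331 = 0.71417; r = 45.575°.
D_min = 2·71.907° − 6·45.575° + 360° = 230.365°.
Rainbow angle = D_min − 180° = 50.365°.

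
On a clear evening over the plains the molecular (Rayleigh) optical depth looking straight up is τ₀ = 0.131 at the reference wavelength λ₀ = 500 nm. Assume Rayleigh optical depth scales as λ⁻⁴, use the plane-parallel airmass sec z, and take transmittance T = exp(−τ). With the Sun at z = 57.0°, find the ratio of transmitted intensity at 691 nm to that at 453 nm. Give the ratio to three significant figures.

1.34

Airmass: sec 57.0° = 1.8361.
τ(691 nm) = 0.131 × (500/691)⁴ × 1.8361 = 0.131 × 0.2741 × 1.8361 = 0.0659.
τ(453 nm) = 0.131 × (500/453)⁴ × 1.8361 = 0.131 × 1.4842 × 1.8361 = 0.3570.
T(691)/T(453) = exp(τ_B − τ_A) = exp(0.2910) = 1.3378.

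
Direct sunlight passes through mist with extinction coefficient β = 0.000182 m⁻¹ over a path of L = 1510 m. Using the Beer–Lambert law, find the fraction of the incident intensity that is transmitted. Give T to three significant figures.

τ = β·L = 0.000182 × 1510 = 0.2748.
T = exp(−0.2748) = 0.7597.

0.760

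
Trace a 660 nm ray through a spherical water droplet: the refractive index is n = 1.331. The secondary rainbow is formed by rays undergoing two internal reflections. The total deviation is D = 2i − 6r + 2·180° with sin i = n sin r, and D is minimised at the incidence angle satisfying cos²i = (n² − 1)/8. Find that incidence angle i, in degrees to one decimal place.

cos²i = (1.331² − 1)/8 = (1.77156 − 1)/8 = 0.09645.
cos i = 0.31056, so i = 71.907°.

71.9°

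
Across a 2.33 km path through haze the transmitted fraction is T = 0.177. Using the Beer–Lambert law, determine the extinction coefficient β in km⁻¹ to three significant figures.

0.743 km⁻¹

Beer–Lambert: T = exp(−βL) ⇒ β = −ln(T)/L = −ln(0.177)/2.33 = 1.7316/2.33 = 0.7432 km⁻¹.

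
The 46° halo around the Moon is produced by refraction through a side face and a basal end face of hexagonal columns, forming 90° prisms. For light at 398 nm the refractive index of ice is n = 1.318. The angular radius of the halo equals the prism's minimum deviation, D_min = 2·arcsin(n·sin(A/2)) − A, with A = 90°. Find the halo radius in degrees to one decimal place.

n·sin(A/2) = 1.318 × sin 45° = 1.318 × 0.7071 = 0.9320.
D_min = 2·arcsin(0.9320) − 90° = 2 × 68.743° − 90° = 47.487°.

47.5°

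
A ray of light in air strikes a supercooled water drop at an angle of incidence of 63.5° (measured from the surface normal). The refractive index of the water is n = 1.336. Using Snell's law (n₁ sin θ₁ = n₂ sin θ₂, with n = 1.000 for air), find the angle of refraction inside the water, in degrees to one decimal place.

Snell: sin θ_r = sin θ_i / n = sin 63.5° / 1.336 = 0.8949 / 1.336 = 0.6699.
θ_r = arcsin(0.6699) = 42.06°.

42.1°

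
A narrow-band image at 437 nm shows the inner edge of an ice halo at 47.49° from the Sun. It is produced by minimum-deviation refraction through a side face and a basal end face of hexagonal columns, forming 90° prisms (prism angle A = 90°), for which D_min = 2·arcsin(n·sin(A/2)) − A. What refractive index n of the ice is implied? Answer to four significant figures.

Rearranging: n = sin((D_min + A)/2) / sin(A/2).
(D_min + A)/2 = (47.49° + 90°)/2 = 68.745°.
n = sin 68.745° / sin 45° = 0.9320 / 0.7071 = 1.3180.

1.318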